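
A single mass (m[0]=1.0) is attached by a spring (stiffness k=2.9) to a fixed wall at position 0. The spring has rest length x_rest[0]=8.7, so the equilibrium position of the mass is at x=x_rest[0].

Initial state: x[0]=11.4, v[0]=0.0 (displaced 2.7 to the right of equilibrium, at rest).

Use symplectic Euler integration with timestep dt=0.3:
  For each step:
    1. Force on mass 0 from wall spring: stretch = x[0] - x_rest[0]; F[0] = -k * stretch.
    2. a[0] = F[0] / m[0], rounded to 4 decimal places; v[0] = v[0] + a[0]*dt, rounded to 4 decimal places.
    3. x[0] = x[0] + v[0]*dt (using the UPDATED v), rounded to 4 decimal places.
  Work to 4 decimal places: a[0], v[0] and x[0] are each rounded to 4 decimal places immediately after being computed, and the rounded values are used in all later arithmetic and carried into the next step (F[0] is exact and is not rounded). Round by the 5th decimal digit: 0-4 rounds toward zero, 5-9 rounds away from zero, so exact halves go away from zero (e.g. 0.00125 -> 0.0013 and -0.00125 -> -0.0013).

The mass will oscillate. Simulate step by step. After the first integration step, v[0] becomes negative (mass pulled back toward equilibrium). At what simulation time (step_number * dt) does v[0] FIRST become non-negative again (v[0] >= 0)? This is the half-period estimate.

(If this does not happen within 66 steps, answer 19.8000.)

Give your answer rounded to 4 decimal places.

Step 0: x=[11.4000] v=[0.0000]
Step 1: x=[10.6953] v=[-2.3490]
Step 2: x=[9.4698] v=[-4.0849]
Step 3: x=[8.0434] v=[-4.7546]
Step 4: x=[6.7884] v=[-4.1834]
Step 5: x=[6.0323] v=[-2.5203]
Step 6: x=[5.9725] v=[-0.1994]
Step 7: x=[6.6246] v=[2.1735]
First v>=0 after going negative at step 7, time=2.1000

Answer: 2.1000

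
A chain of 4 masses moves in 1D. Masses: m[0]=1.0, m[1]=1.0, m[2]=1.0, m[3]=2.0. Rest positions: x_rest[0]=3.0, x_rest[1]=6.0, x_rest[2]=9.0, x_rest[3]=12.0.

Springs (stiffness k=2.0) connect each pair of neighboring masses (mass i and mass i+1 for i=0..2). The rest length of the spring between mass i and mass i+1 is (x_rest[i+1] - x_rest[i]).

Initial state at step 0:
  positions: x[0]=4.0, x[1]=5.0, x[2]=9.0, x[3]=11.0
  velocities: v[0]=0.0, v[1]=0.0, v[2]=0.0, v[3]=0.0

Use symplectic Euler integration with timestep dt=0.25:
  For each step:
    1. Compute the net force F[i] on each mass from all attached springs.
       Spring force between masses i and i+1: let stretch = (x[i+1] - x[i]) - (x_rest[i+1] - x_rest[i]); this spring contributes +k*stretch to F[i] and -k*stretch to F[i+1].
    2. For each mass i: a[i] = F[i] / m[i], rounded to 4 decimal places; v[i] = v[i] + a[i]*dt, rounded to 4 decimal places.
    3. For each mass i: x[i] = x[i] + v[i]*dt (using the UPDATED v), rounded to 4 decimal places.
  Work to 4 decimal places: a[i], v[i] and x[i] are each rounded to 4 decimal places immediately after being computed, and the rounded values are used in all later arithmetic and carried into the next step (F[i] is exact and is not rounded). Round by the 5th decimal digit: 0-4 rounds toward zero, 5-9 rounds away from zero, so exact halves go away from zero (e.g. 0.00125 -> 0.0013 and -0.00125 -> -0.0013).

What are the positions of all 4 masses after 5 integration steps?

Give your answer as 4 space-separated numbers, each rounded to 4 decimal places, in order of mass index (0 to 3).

Answer: 2.2638 6.7108 8.1033 11.4611

Derivation:
Step 0: x=[4.0000 5.0000 9.0000 11.0000] v=[0.0000 0.0000 0.0000 0.0000]
Step 1: x=[3.7500 5.3750 8.7500 11.0625] v=[-1.0000 1.5000 -1.0000 0.2500]
Step 2: x=[3.3281 5.9688 8.3672 11.1680] v=[-1.6875 2.3750 -1.5313 0.4219]
Step 3: x=[2.8613 6.5323 8.0347 11.2859] v=[-1.8672 2.2539 -1.3301 0.4717]
Step 4: x=[2.4784 6.8247 7.9208 11.3881] v=[-1.5317 1.1696 -0.4557 0.4089]
Step 5: x=[2.2638 6.7108 8.1033 11.4611] v=[-0.8586 -0.4555 0.7299 0.2921]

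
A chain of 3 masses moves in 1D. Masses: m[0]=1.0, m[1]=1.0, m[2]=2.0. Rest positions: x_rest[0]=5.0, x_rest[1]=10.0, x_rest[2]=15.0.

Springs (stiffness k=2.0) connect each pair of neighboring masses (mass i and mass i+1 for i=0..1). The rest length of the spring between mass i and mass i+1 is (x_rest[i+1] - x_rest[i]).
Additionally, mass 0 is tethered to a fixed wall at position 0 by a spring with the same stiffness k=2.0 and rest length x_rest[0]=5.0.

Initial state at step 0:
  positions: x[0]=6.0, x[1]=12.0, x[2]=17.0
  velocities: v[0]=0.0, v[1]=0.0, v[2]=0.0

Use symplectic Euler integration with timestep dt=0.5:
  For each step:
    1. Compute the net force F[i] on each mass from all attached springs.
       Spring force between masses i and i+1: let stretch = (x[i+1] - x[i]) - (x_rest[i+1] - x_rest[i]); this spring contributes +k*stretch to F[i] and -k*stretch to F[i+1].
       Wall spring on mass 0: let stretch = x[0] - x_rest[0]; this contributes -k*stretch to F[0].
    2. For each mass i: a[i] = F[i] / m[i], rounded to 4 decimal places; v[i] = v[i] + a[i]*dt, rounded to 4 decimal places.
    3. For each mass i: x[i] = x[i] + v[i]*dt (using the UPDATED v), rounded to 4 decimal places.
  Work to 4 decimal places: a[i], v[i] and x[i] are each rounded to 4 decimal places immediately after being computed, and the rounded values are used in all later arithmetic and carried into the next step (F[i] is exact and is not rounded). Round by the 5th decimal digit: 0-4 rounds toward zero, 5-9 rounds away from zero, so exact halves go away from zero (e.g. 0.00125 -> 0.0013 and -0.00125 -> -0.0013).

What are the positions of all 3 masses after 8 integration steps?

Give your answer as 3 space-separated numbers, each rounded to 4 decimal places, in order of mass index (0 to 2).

Answer: 4.6881 9.3804 13.6800

Derivation:
Step 0: x=[6.0000 12.0000 17.0000] v=[0.0000 0.0000 0.0000]
Step 1: x=[6.0000 11.5000 17.0000] v=[0.0000 -1.0000 0.0000]
Step 2: x=[5.7500 11.0000 16.8750] v=[-0.5000 -1.0000 -0.2500]
Step 3: x=[5.2500 10.8125 16.5313] v=[-1.0000 -0.3750 -0.6875]
Step 4: x=[4.9063 10.7032 16.0079] v=[-0.6875 -0.2187 -1.0469]
Step 5: x=[5.0079 10.3478 15.4083] v=[0.2031 -0.7109 -1.1993]
Step 6: x=[5.2755 9.8527 14.7935] v=[0.5351 -0.9903 -1.2296]
Step 7: x=[5.1939 9.5394 14.1935] v=[-0.1632 -0.6267 -1.2000]
Step 8: x=[4.6881 9.3804 13.6800] v=[-1.0116 -0.3181 -1.0271]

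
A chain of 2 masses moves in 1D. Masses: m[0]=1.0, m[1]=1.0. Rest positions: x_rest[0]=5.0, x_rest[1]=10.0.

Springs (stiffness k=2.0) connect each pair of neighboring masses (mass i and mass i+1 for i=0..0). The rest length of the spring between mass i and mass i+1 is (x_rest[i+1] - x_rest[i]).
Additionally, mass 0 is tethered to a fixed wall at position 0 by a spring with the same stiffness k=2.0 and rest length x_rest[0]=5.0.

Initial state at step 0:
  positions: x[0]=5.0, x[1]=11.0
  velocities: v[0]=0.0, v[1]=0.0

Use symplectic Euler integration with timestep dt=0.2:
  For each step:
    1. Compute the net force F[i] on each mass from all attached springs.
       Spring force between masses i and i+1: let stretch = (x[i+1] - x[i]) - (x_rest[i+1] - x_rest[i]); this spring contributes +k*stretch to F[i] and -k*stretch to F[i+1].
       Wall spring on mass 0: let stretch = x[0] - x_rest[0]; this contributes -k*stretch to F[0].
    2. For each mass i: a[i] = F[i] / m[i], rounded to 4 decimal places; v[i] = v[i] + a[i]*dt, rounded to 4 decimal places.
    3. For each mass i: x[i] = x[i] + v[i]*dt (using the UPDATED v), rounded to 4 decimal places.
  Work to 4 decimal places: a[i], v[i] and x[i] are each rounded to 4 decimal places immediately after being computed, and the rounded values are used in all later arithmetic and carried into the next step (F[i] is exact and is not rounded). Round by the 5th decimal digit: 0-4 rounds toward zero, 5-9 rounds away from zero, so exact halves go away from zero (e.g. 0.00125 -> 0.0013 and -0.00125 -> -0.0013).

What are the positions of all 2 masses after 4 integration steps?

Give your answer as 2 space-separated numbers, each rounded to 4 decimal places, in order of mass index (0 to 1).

Step 0: x=[5.0000 11.0000] v=[0.0000 0.0000]
Step 1: x=[5.0800 10.9200] v=[0.4000 -0.4000]
Step 2: x=[5.2208 10.7728] v=[0.7040 -0.7360]
Step 3: x=[5.3881 10.5814] v=[0.8365 -0.9568]
Step 4: x=[5.5398 10.3746] v=[0.7586 -1.0341]

Answer: 5.5398 10.3746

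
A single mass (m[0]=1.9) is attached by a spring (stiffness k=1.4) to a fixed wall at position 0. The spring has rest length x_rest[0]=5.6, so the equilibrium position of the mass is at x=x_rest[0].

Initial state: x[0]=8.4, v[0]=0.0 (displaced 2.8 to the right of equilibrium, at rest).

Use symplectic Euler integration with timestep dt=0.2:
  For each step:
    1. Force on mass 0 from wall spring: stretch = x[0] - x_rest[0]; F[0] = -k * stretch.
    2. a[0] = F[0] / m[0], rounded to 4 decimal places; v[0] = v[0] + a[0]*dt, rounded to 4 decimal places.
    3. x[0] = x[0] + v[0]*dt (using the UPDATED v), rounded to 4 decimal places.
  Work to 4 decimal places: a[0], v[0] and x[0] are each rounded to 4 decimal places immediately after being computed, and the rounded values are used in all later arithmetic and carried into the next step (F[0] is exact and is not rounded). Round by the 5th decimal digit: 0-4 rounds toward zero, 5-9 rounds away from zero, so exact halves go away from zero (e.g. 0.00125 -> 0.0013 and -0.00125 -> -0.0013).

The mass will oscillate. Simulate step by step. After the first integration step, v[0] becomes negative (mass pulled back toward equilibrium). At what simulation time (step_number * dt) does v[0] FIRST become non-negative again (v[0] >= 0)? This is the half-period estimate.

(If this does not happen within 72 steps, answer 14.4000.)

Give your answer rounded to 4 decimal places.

Answer: 3.8000

Derivation:
Step 0: x=[8.4000] v=[0.0000]
Step 1: x=[8.3175] v=[-0.4126]
Step 2: x=[8.1549] v=[-0.8131]
Step 3: x=[7.9170] v=[-1.1896]
Step 4: x=[7.6108] v=[-1.5311]
Step 5: x=[7.2453] v=[-1.8274]
Step 6: x=[6.8313] v=[-2.0699]
Step 7: x=[6.3810] v=[-2.2514]
Step 8: x=[5.9077] v=[-2.3665]
Step 9: x=[5.4253] v=[-2.4118]
Step 10: x=[4.9481] v=[-2.3861]
Step 11: x=[4.4901] v=[-2.2900]
Step 12: x=[4.0648] v=[-2.1264]
Step 13: x=[3.6848] v=[-1.9002]
Step 14: x=[3.3612] v=[-1.6180]
Step 15: x=[3.1036] v=[-1.2881]
Step 16: x=[2.9196] v=[-0.9202]
Step 17: x=[2.8146] v=[-0.5252]
Step 18: x=[2.7917] v=[-0.1147]
Step 19: x=[2.8515] v=[0.2992]
First v>=0 after going negative at step 19, time=3.8000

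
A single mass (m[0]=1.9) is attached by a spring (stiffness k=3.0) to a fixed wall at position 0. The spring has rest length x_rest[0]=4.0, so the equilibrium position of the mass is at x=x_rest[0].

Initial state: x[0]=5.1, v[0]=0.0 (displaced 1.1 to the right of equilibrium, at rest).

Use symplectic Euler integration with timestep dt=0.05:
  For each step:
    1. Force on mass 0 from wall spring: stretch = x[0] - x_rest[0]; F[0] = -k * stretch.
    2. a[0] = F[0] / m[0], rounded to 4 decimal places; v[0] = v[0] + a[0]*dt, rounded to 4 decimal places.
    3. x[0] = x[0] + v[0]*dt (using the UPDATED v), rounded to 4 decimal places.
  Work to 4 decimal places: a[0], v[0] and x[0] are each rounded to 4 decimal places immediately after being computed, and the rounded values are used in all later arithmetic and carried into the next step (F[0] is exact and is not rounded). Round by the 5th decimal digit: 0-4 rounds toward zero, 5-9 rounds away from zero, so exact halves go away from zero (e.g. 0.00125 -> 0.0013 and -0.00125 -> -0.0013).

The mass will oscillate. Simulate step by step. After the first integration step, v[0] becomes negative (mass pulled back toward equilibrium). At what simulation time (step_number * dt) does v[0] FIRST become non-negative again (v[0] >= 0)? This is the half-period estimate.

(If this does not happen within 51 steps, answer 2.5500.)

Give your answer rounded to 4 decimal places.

Step 0: x=[5.1000] v=[0.0000]
Step 1: x=[5.0957] v=[-0.0868]
Step 2: x=[5.0870] v=[-0.1733]
Step 3: x=[5.0740] v=[-0.2591]
Step 4: x=[5.0568] v=[-0.3439]
Step 5: x=[5.0354] v=[-0.4273]
Step 6: x=[5.0100] v=[-0.5090]
Step 7: x=[4.9806] v=[-0.5887]
Step 8: x=[4.9473] v=[-0.6661]
Step 9: x=[4.9103] v=[-0.7409]
Step 10: x=[4.8697] v=[-0.8128]
Step 11: x=[4.8256] v=[-0.8815]
Step 12: x=[4.7783] v=[-0.9467]
Step 13: x=[4.7279] v=[-1.0081]
Step 14: x=[4.6746] v=[-1.0656]
Step 15: x=[4.6187] v=[-1.1189]
Step 16: x=[4.5603] v=[-1.1677]
Step 17: x=[4.4997] v=[-1.2119]
Step 18: x=[4.4371] v=[-1.2514]
Step 19: x=[4.3728] v=[-1.2859]
Step 20: x=[4.3070] v=[-1.3153]
Step 21: x=[4.2400] v=[-1.3395]
Step 22: x=[4.1721] v=[-1.3584]
Step 23: x=[4.1035] v=[-1.3720]
Step 24: x=[4.0345] v=[-1.3802]
Step 25: x=[3.9654] v=[-1.3829]
Step 26: x=[3.8964] v=[-1.3802]
Step 27: x=[3.8278] v=[-1.3720]
Step 28: x=[3.7599] v=[-1.3584]
Step 29: x=[3.6929] v=[-1.3394]
Step 30: x=[3.6271] v=[-1.3152]
Step 31: x=[3.5628] v=[-1.2858]
Step 32: x=[3.5002] v=[-1.2513]
Step 33: x=[3.4396] v=[-1.2118]
Step 34: x=[3.3812] v=[-1.1676]
Step 35: x=[3.3253] v=[-1.1187]
Step 36: x=[3.2720] v=[-1.0654]
Step 37: x=[3.2216] v=[-1.0079]
Step 38: x=[3.1743] v=[-0.9464]
Step 39: x=[3.1302] v=[-0.8812]
Step 40: x=[3.0896] v=[-0.8125]
Step 41: x=[3.0526] v=[-0.7406]
Step 42: x=[3.0193] v=[-0.6658]
Step 43: x=[2.9899] v=[-0.5884]
Step 44: x=[2.9645] v=[-0.5087]
Step 45: x=[2.9432] v=[-0.4270]
Step 46: x=[2.9260] v=[-0.3436]
Step 47: x=[2.9131] v=[-0.2588]
Step 48: x=[2.9045] v=[-0.1730]
Step 49: x=[2.9002] v=[-0.0865]
Step 50: x=[2.9002] v=[0.0003]
First v>=0 after going negative at step 50, time=2.5000

Answer: 2.5000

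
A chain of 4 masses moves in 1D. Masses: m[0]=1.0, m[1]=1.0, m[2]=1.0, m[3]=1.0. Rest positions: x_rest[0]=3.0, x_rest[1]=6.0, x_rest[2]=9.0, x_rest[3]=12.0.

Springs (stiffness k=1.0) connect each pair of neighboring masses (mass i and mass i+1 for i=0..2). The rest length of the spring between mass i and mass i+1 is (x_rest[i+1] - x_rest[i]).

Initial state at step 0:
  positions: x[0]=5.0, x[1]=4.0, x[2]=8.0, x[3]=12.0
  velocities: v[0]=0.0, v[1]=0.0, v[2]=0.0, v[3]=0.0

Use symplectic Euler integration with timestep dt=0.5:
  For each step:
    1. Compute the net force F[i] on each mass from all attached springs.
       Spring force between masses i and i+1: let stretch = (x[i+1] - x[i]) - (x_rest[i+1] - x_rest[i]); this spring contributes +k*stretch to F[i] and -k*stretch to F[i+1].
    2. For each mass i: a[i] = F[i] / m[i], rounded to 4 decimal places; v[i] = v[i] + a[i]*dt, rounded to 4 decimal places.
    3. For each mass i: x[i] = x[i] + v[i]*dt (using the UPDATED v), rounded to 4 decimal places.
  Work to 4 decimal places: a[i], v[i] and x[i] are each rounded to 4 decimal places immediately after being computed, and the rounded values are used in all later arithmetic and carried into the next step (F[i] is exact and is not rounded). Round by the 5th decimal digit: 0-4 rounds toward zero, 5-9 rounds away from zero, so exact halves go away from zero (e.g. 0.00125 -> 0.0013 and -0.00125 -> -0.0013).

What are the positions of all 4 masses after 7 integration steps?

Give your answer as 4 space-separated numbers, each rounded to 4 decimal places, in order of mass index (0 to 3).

Answer: 3.1728 4.0711 8.6908 13.0659

Derivation:
Step 0: x=[5.0000 4.0000 8.0000 12.0000] v=[0.0000 0.0000 0.0000 0.0000]
Step 1: x=[4.0000 5.2500 8.0000 11.7500] v=[-2.0000 2.5000 0.0000 -0.5000]
Step 2: x=[2.5625 6.8750 8.2500 11.3125] v=[-2.8750 3.2500 0.5000 -0.8750]
Step 3: x=[1.4531 7.7657 8.9219 10.8594] v=[-2.2188 1.7813 1.3438 -0.9063]
Step 4: x=[1.1719 7.3673 9.7892 10.6719] v=[-0.5625 -0.7969 1.7345 -0.3751]
Step 5: x=[1.6895 6.0255 10.2717 11.0137] v=[1.0352 -2.6837 0.9649 0.6836]
Step 6: x=[2.5411 4.6612 9.8781 11.9200] v=[1.7032 -2.7286 -0.7872 1.8126]
Step 7: x=[3.1728 4.0711 8.6908 13.0659] v=[1.2633 -1.1802 -2.3747 2.2917]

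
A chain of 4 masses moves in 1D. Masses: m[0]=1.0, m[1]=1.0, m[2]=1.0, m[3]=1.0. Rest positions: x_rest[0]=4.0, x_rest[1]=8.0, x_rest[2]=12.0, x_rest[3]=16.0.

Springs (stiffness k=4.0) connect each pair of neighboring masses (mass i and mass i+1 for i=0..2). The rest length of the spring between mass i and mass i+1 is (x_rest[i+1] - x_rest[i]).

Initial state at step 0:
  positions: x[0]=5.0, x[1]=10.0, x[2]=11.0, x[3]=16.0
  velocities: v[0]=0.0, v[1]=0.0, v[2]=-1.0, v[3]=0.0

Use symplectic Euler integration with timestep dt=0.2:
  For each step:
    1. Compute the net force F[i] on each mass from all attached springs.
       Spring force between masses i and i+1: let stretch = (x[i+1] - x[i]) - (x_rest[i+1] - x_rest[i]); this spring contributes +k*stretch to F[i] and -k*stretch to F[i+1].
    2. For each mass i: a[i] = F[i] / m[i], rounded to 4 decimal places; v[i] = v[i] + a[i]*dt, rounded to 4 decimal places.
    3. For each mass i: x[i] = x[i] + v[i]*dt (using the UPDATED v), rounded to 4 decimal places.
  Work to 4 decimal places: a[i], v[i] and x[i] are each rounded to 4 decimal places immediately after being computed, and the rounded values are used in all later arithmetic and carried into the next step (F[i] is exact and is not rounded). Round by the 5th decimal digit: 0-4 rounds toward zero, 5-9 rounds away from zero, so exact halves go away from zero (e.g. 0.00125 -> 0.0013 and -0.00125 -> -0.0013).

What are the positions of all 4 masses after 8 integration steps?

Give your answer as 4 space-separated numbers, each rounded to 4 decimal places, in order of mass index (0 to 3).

Answer: 2.7716 9.0216 11.3612 17.2457

Derivation:
Step 0: x=[5.0000 10.0000 11.0000 16.0000] v=[0.0000 0.0000 -1.0000 0.0000]
Step 1: x=[5.1600 9.3600 11.4400 15.8400] v=[0.8000 -3.2000 2.2000 -0.8000]
Step 2: x=[5.3520 8.3808 12.2512 15.6160] v=[0.9600 -4.8960 4.0560 -1.1200]
Step 3: x=[5.3886 7.5363 12.9815 15.4936] v=[0.1830 -4.2227 3.6515 -0.6118]
Step 4: x=[5.1288 7.2194 13.2425 15.6093] v=[-1.2988 -1.5847 1.3050 0.5785]
Step 5: x=[4.5635 7.5317 12.9185 15.9863] v=[-2.8263 1.5613 -1.6200 1.8851]
Step 6: x=[3.8332 8.2309 12.2235 16.5125] v=[-3.6517 3.4962 -3.4752 2.6309]
Step 7: x=[3.1665 8.8653 11.5759 16.9924] v=[-3.3335 3.1721 -3.2381 2.3997]
Step 8: x=[2.7716 9.0216 11.3612 17.2457] v=[-1.9745 0.7815 -1.0734 1.2665]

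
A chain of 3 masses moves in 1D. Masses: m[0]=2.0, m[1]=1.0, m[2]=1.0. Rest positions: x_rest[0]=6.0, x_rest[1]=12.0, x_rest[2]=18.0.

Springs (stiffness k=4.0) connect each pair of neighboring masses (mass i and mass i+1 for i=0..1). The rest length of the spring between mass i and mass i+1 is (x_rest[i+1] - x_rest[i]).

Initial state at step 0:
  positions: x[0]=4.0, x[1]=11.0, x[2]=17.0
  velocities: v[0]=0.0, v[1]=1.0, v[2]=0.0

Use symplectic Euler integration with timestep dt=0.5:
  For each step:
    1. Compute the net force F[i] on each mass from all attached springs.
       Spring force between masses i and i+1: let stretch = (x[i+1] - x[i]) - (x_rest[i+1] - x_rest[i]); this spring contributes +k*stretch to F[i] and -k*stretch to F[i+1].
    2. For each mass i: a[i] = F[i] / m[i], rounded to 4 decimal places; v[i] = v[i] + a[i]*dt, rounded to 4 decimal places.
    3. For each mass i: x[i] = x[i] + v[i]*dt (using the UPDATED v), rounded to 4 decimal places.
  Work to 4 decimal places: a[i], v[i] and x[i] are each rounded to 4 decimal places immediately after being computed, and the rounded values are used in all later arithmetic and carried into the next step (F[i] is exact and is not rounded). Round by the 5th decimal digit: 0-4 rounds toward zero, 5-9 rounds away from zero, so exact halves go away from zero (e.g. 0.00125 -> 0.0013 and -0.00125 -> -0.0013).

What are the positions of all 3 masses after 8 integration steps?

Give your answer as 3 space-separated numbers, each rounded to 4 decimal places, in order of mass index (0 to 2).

Answer: 5.3360 11.2969 18.0313

Derivation:
Step 0: x=[4.0000 11.0000 17.0000] v=[0.0000 1.0000 0.0000]
Step 1: x=[4.5000 10.5000 17.0000] v=[1.0000 -1.0000 0.0000]
Step 2: x=[5.0000 10.5000 16.5000] v=[1.0000 0.0000 -1.0000]
Step 3: x=[5.2500 11.0000 16.0000] v=[0.5000 1.0000 -1.0000]
Step 4: x=[5.3750 10.7500 16.5000] v=[0.2500 -0.5000 1.0000]
Step 5: x=[5.1875 10.8750 17.2500] v=[-0.3750 0.2500 1.5000]
Step 6: x=[4.8438 11.6875 17.6250] v=[-0.6875 1.6250 0.7500]
Step 7: x=[4.9219 11.5938 18.0625] v=[0.1562 -0.1874 0.8750]
Step 8: x=[5.3360 11.2969 18.0313] v=[0.8281 -0.5938 -0.0624]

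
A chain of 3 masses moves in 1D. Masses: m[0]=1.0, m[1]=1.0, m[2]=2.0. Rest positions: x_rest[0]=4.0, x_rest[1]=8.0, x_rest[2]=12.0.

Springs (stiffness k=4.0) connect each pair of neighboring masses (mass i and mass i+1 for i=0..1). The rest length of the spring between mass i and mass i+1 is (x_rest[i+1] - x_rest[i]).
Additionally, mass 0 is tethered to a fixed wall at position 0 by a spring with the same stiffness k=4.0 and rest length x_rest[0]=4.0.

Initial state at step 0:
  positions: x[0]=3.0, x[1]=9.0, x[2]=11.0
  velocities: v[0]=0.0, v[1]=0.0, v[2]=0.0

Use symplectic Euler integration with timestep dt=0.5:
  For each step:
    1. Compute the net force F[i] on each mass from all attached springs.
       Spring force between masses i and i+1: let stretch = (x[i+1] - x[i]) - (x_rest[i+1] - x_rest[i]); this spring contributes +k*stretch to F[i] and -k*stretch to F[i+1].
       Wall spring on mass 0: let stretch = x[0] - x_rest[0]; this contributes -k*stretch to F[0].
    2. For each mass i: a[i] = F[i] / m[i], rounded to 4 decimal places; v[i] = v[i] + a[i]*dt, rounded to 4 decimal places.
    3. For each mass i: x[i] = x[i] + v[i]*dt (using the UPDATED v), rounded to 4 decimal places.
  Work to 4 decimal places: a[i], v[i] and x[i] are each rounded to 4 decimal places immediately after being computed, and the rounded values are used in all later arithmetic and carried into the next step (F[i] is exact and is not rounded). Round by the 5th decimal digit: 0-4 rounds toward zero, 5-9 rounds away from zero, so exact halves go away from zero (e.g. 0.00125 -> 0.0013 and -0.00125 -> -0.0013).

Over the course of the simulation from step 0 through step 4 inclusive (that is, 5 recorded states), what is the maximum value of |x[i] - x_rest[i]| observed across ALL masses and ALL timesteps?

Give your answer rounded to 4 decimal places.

Step 0: x=[3.0000 9.0000 11.0000] v=[0.0000 0.0000 0.0000]
Step 1: x=[6.0000 5.0000 12.0000] v=[6.0000 -8.0000 2.0000]
Step 2: x=[2.0000 9.0000 11.5000] v=[-8.0000 8.0000 -1.0000]
Step 3: x=[3.0000 8.5000 11.7500] v=[2.0000 -1.0000 0.5000]
Step 4: x=[6.5000 5.7500 12.3750] v=[7.0000 -5.5000 1.2500]
Max displacement = 3.0000

Answer: 3.0000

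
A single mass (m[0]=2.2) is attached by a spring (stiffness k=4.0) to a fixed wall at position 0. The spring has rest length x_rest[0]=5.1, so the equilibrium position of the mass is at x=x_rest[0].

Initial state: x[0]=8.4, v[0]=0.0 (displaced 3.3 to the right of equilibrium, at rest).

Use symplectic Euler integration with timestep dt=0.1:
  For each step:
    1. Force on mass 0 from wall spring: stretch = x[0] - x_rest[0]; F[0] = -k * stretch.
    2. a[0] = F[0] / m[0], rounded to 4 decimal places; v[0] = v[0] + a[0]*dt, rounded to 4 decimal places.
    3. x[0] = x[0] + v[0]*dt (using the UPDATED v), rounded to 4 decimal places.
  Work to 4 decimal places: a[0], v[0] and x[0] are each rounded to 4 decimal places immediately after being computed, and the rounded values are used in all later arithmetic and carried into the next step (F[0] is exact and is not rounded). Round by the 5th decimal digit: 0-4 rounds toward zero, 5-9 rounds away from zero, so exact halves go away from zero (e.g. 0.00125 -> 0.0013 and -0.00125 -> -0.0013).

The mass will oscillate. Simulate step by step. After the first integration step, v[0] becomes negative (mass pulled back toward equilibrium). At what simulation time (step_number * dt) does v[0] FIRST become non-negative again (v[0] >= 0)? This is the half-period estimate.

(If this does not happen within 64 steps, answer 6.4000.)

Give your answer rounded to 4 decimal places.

Answer: 2.4000

Derivation:
Step 0: x=[8.4000] v=[0.0000]
Step 1: x=[8.3400] v=[-0.6000]
Step 2: x=[8.2211] v=[-1.1891]
Step 3: x=[8.0454] v=[-1.7566]
Step 4: x=[7.8162] v=[-2.2921]
Step 5: x=[7.5376] v=[-2.7860]
Step 6: x=[7.2147] v=[-3.2292]
Step 7: x=[6.8533] v=[-3.6137]
Step 8: x=[6.4601] v=[-3.9325]
Step 9: x=[6.0421] v=[-4.1798]
Step 10: x=[5.6070] v=[-4.3511]
Step 11: x=[5.1627] v=[-4.4433]
Step 12: x=[4.7172] v=[-4.4547]
Step 13: x=[4.2787] v=[-4.3851]
Step 14: x=[3.8551] v=[-4.2358]
Step 15: x=[3.4542] v=[-4.0095]
Step 16: x=[3.0832] v=[-3.7103]
Step 17: x=[2.7488] v=[-3.3436]
Step 18: x=[2.4572] v=[-2.9161]
Step 19: x=[2.2136] v=[-2.4356]
Step 20: x=[2.0225] v=[-1.9108]
Step 21: x=[1.8874] v=[-1.3513]
Step 22: x=[1.8107] v=[-0.7672]
Step 23: x=[1.7938] v=[-0.1692]
Step 24: x=[1.8370] v=[0.4319]
First v>=0 after going negative at step 24, time=2.4000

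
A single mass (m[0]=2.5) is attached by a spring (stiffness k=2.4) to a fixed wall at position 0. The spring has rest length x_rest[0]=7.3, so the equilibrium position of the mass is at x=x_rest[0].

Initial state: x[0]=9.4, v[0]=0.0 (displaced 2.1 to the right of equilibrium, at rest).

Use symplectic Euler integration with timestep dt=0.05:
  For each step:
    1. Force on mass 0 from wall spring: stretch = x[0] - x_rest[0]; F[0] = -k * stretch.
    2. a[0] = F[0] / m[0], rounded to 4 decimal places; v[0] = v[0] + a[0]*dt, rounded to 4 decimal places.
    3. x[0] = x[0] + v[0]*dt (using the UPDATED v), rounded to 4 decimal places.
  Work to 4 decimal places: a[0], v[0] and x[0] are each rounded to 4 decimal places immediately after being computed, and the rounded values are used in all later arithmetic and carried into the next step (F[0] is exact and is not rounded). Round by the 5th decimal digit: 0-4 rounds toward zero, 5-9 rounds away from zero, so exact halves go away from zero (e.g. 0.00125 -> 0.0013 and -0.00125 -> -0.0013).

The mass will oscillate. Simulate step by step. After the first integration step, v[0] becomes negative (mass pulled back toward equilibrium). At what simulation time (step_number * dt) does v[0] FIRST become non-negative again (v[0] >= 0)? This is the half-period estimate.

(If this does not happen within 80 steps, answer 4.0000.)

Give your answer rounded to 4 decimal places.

Step 0: x=[9.4000] v=[0.0000]
Step 1: x=[9.3950] v=[-0.1008]
Step 2: x=[9.3849] v=[-0.2014]
Step 3: x=[9.3698] v=[-0.3015]
Step 4: x=[9.3498] v=[-0.4009]
Step 5: x=[9.3248] v=[-0.4993]
Step 6: x=[9.2950] v=[-0.5965]
Step 7: x=[9.2604] v=[-0.6923]
Step 8: x=[9.2211] v=[-0.7864]
Step 9: x=[9.1772] v=[-0.8786]
Step 10: x=[9.1288] v=[-0.9687]
Step 11: x=[9.0760] v=[-1.0565]
Step 12: x=[9.0189] v=[-1.1418]
Step 13: x=[8.9577] v=[-1.2243]
Step 14: x=[8.8925] v=[-1.3039]
Step 15: x=[8.8235] v=[-1.3803]
Step 16: x=[8.7508] v=[-1.4534]
Step 17: x=[8.6747] v=[-1.5230]
Step 18: x=[8.5953] v=[-1.5890]
Step 19: x=[8.5127] v=[-1.6512]
Step 20: x=[8.4272] v=[-1.7094]
Step 21: x=[8.3390] v=[-1.7635]
Step 22: x=[8.2483] v=[-1.8134]
Step 23: x=[8.1554] v=[-1.8589]
Step 24: x=[8.0604] v=[-1.9000]
Step 25: x=[7.9636] v=[-1.9365]
Step 26: x=[7.8652] v=[-1.9684]
Step 27: x=[7.7654] v=[-1.9955]
Step 28: x=[7.6645] v=[-2.0178]
Step 29: x=[7.5627] v=[-2.0353]
Step 30: x=[7.4603] v=[-2.0479]
Step 31: x=[7.3575] v=[-2.0556]
Step 32: x=[7.2546] v=[-2.0584]
Step 33: x=[7.1518] v=[-2.0562]
Step 34: x=[7.0493] v=[-2.0491]
Step 35: x=[6.9474] v=[-2.0371]
Step 36: x=[6.8464] v=[-2.0202]
Step 37: x=[6.7465] v=[-1.9984]
Step 38: x=[6.6479] v=[-1.9718]
Step 39: x=[6.5509] v=[-1.9405]
Step 40: x=[6.4557] v=[-1.9045]
Step 41: x=[6.3625] v=[-1.8640]
Step 42: x=[6.2716] v=[-1.8190]
Step 43: x=[6.1831] v=[-1.7696]
Step 44: x=[6.0973] v=[-1.7160]
Step 45: x=[6.0144] v=[-1.6583]
Step 46: x=[5.9346] v=[-1.5966]
Step 47: x=[5.8580] v=[-1.5311]
Step 48: x=[5.7849] v=[-1.4619]
Step 49: x=[5.7154] v=[-1.3892]
Step 50: x=[5.6497] v=[-1.3131]
Step 51: x=[5.5880] v=[-1.2339]
Step 52: x=[5.5304] v=[-1.1517]
Step 53: x=[5.4771] v=[-1.0668]
Step 54: x=[5.4281] v=[-0.9793]
Step 55: x=[5.3836] v=[-0.8895]
Step 56: x=[5.3437] v=[-0.7975]
Step 57: x=[5.3085] v=[-0.7036]
Step 58: x=[5.2781] v=[-0.6080]
Step 59: x=[5.2526] v=[-0.5110]
Step 60: x=[5.2320] v=[-0.4127]
Step 61: x=[5.2163] v=[-0.3134]
Step 62: x=[5.2056] v=[-0.2134]
Step 63: x=[5.2000] v=[-0.1129]
Step 64: x=[5.1994] v=[-0.0121]
Step 65: x=[5.2038] v=[0.0887]
First v>=0 after going negative at step 65, time=3.2500

Answer: 3.2500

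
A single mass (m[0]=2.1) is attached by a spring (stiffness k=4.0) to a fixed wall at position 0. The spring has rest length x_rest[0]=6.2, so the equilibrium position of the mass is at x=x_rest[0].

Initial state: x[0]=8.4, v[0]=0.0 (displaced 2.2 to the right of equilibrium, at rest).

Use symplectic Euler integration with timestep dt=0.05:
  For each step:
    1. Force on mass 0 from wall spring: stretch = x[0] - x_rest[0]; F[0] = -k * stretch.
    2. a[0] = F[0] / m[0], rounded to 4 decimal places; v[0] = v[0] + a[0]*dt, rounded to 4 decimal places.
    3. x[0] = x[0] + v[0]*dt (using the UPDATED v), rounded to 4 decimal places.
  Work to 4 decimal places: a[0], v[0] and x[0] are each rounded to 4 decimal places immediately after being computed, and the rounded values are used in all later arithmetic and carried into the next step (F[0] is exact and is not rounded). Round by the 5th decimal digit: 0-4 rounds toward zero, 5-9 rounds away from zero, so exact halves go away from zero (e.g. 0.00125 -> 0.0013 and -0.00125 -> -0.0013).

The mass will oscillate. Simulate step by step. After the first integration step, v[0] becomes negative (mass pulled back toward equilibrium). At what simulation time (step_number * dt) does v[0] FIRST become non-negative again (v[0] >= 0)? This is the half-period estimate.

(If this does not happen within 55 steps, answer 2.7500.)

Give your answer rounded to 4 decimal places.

Answer: 2.3000

Derivation:
Step 0: x=[8.4000] v=[0.0000]
Step 1: x=[8.3895] v=[-0.2095]
Step 2: x=[8.3686] v=[-0.4180]
Step 3: x=[8.3374] v=[-0.6245]
Step 4: x=[8.2960] v=[-0.8281]
Step 5: x=[8.2446] v=[-1.0277]
Step 6: x=[8.1835] v=[-1.2224]
Step 7: x=[8.1129] v=[-1.4113]
Step 8: x=[8.0332] v=[-1.5935]
Step 9: x=[7.9448] v=[-1.7681]
Step 10: x=[7.8481] v=[-1.9343]
Step 11: x=[7.7435] v=[-2.0913]
Step 12: x=[7.6316] v=[-2.2383]
Step 13: x=[7.5129] v=[-2.3746]
Step 14: x=[7.3879] v=[-2.4996]
Step 15: x=[7.2573] v=[-2.6127]
Step 16: x=[7.1216] v=[-2.7134]
Step 17: x=[6.9815] v=[-2.8012]
Step 18: x=[6.8377] v=[-2.8756]
Step 19: x=[6.6909] v=[-2.9363]
Step 20: x=[6.5417] v=[-2.9831]
Step 21: x=[6.3909] v=[-3.0156]
Step 22: x=[6.2392] v=[-3.0338]
Step 23: x=[6.0873] v=[-3.0375]
Step 24: x=[5.9360] v=[-3.0268]
Step 25: x=[5.7859] v=[-3.0017]
Step 26: x=[5.6378] v=[-2.9623]
Step 27: x=[5.4924] v=[-2.9088]
Step 28: x=[5.3503] v=[-2.8414]
Step 29: x=[5.2123] v=[-2.7605]
Step 30: x=[5.0790] v=[-2.6664]
Step 31: x=[4.9510] v=[-2.5596]
Step 32: x=[4.8290] v=[-2.4407]
Step 33: x=[4.7135] v=[-2.3101]
Step 34: x=[4.6051] v=[-2.1685]
Step 35: x=[4.5043] v=[-2.0166]
Step 36: x=[4.4115] v=[-1.8551]
Step 37: x=[4.3273] v=[-1.6848]
Step 38: x=[4.2520] v=[-1.5065]
Step 39: x=[4.1860] v=[-1.3210]
Step 40: x=[4.1295] v=[-1.1292]
Step 41: x=[4.0829] v=[-0.9320]
Step 42: x=[4.0464] v=[-0.7304]
Step 43: x=[4.0201] v=[-0.5253]
Step 44: x=[4.0042] v=[-0.3177]
Step 45: x=[3.9988] v=[-0.1086]
Step 46: x=[4.0039] v=[0.1010]
First v>=0 after going negative at step 46, time=2.3000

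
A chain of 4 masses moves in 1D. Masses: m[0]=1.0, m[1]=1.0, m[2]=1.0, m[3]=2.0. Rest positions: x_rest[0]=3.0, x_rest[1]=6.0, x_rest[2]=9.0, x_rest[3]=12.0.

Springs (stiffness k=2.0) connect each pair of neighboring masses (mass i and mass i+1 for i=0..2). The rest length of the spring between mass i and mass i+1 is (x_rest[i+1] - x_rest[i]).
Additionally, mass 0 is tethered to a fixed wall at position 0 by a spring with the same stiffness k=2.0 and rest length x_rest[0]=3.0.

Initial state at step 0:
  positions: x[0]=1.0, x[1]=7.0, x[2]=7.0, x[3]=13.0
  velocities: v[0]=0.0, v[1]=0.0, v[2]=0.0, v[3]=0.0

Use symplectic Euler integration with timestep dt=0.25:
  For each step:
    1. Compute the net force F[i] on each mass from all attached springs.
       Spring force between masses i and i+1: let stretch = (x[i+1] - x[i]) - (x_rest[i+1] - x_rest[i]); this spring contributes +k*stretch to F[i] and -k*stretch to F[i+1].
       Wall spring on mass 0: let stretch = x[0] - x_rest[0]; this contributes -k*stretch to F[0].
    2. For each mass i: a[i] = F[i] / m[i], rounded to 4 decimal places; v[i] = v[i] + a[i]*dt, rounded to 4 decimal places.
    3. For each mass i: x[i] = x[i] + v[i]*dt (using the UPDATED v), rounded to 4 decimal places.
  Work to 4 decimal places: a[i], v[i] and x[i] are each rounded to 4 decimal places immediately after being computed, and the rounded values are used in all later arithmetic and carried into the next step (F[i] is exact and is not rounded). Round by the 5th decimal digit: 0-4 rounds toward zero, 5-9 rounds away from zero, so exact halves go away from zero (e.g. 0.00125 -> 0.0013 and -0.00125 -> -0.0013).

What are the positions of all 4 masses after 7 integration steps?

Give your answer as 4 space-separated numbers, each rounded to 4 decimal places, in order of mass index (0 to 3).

Answer: 3.0763 7.4660 8.9555 11.6798

Derivation:
Step 0: x=[1.0000 7.0000 7.0000 13.0000] v=[0.0000 0.0000 0.0000 0.0000]
Step 1: x=[1.6250 6.2500 7.7500 12.8125] v=[2.5000 -3.0000 3.0000 -0.7500]
Step 2: x=[2.6250 5.1094 8.9453 12.4961] v=[4.0000 -4.5625 4.7813 -1.2656]
Step 3: x=[3.6074 4.1377 10.1050 12.1453] v=[3.9297 -3.8868 4.6388 -1.4033]
Step 4: x=[4.2052 3.8456 10.7738 11.8545] v=[2.3912 -1.1683 2.6753 -1.1634]
Step 5: x=[4.2324 4.4645 10.7117 11.6836] v=[0.1088 2.4756 -0.2485 -0.6836]
Step 6: x=[3.7596 5.8353 9.9902 11.6395] v=[-1.8914 5.4832 -2.8862 -0.1766]
Step 7: x=[3.0763 7.4660 8.9555 11.6798] v=[-2.7334 6.5228 -4.1390 0.1611]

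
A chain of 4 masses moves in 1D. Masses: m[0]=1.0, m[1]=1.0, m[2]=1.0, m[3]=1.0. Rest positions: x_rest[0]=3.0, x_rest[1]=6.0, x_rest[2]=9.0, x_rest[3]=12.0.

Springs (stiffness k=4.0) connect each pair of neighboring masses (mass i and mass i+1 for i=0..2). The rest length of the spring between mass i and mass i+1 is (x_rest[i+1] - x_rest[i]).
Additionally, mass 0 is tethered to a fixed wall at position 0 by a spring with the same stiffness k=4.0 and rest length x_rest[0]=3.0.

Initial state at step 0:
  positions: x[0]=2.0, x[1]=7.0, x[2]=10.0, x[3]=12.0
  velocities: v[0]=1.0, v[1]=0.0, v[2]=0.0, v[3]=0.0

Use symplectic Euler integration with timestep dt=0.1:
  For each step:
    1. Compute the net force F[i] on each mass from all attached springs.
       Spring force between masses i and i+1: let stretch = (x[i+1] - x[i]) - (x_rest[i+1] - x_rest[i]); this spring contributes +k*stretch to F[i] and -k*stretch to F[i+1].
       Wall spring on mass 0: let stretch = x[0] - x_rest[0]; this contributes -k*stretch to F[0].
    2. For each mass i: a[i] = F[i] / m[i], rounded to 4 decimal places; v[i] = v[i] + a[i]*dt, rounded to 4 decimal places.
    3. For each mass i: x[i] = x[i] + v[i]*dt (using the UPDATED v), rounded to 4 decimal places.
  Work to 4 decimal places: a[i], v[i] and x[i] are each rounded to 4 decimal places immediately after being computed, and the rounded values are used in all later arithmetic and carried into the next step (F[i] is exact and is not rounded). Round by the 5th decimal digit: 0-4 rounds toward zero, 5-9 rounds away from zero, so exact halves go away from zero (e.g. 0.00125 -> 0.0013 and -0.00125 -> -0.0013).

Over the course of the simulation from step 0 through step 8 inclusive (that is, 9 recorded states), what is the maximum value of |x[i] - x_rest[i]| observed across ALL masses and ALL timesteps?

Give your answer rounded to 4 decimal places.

Step 0: x=[2.0000 7.0000 10.0000 12.0000] v=[1.0000 0.0000 0.0000 0.0000]
Step 1: x=[2.2200 6.9200 9.9600 12.0400] v=[2.2000 -0.8000 -0.4000 0.4000]
Step 2: x=[2.5392 6.7736 9.8816 12.1168] v=[3.1920 -1.4640 -0.7840 0.7680]
Step 3: x=[2.9262 6.5821 9.7683 12.2242] v=[3.8701 -1.9146 -1.1331 1.0739]
Step 4: x=[3.3424 6.3719 9.6258 12.3534] v=[4.1620 -2.1025 -1.4252 1.2915]
Step 5: x=[3.7461 6.1706 9.4622 12.4935] v=[4.0368 -2.0127 -1.6357 1.4005]
Step 6: x=[4.0969 6.0040 9.2882 12.6323] v=[3.5082 -1.6659 -1.7398 1.3880]
Step 7: x=[4.3601 5.8925 9.1166 12.7573] v=[2.6323 -1.1151 -1.7158 1.2504]
Step 8: x=[4.5102 5.8487 8.9617 12.8567] v=[1.5012 -0.4384 -1.5492 0.9941]
Max displacement = 1.5102

Answer: 1.5102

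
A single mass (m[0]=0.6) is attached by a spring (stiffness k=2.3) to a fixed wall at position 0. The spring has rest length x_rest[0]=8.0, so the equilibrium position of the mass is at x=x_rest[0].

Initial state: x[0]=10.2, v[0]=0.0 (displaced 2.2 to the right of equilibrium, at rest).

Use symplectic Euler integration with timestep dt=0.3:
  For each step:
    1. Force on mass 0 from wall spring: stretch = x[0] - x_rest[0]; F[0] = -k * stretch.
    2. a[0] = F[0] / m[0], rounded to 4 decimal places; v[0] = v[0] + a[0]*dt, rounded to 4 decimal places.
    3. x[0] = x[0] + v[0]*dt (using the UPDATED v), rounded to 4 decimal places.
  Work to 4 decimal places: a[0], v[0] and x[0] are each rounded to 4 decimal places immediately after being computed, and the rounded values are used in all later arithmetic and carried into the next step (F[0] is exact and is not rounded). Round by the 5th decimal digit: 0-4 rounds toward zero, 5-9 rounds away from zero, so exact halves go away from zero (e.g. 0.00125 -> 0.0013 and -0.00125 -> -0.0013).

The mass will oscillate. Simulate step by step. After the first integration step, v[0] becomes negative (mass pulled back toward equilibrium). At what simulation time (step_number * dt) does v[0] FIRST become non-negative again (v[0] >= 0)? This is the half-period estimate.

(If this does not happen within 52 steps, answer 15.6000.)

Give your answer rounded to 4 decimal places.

Answer: 1.8000

Derivation:
Step 0: x=[10.2000] v=[0.0000]
Step 1: x=[9.4410] v=[-2.5300]
Step 2: x=[8.1849] v=[-4.1871]
Step 3: x=[6.8650] v=[-4.3997]
Step 4: x=[5.9367] v=[-3.0945]
Step 5: x=[5.7202] v=[-0.7217]
Step 6: x=[6.2902] v=[1.9001]
First v>=0 after going negative at step 6, time=1.8000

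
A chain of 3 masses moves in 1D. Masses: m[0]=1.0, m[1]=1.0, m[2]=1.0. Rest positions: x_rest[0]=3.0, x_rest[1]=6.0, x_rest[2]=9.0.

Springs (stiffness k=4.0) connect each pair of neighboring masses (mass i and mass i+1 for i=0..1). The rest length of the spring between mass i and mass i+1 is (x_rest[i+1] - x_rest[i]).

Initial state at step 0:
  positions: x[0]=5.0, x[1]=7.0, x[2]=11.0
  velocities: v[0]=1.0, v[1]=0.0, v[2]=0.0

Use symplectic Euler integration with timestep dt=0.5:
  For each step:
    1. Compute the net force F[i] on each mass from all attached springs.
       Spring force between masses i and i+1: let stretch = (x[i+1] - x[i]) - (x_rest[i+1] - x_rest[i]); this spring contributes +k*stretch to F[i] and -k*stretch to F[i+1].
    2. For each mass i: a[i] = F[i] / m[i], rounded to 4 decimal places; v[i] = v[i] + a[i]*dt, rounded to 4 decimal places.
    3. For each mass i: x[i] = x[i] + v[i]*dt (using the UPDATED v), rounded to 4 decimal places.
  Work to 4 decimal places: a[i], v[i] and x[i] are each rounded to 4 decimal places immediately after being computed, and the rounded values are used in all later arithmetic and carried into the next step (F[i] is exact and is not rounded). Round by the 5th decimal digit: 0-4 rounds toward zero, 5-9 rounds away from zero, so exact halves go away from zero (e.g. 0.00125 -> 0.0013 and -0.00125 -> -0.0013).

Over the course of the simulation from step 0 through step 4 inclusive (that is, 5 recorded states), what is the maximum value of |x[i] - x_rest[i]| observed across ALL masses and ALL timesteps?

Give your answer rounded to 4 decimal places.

Answer: 3.5000

Derivation:
Step 0: x=[5.0000 7.0000 11.0000] v=[1.0000 0.0000 0.0000]
Step 1: x=[4.5000 9.0000 10.0000] v=[-1.0000 4.0000 -2.0000]
Step 2: x=[5.5000 7.5000 11.0000] v=[2.0000 -3.0000 2.0000]
Step 3: x=[5.5000 7.5000 11.5000] v=[0.0000 0.0000 1.0000]
Step 4: x=[4.5000 9.5000 11.0000] v=[-2.0000 4.0000 -1.0000]
Max displacement = 3.5000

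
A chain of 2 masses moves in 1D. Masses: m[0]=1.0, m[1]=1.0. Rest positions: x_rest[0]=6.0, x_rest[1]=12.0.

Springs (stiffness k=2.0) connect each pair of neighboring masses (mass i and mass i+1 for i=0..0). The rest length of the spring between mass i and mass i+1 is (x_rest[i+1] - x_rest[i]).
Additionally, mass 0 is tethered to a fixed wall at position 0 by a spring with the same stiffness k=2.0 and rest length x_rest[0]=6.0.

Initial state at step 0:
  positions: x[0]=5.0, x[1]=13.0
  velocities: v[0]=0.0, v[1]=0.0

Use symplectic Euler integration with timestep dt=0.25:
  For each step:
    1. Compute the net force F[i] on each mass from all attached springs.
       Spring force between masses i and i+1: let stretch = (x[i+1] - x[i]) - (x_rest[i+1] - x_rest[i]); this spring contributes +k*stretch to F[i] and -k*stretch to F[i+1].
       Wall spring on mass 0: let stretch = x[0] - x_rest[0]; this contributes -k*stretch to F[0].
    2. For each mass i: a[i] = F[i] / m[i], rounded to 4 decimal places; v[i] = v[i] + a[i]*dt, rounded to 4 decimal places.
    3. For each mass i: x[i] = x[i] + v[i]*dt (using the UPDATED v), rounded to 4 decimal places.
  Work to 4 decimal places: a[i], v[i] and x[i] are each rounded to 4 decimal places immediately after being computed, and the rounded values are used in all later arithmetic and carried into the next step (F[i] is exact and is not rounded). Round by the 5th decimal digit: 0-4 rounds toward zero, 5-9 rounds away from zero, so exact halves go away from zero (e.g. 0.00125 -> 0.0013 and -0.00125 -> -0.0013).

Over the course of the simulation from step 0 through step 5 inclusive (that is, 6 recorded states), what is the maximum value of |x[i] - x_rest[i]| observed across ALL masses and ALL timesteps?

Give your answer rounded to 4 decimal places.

Step 0: x=[5.0000 13.0000] v=[0.0000 0.0000]
Step 1: x=[5.3750 12.7500] v=[1.5000 -1.0000]
Step 2: x=[6.0000 12.3281] v=[2.5000 -1.6875]
Step 3: x=[6.6660 11.8652] v=[2.6641 -1.8516]
Step 4: x=[7.1487 11.5024] v=[1.9307 -1.4512]
Step 5: x=[7.2820 11.3454] v=[0.5332 -0.6281]
Max displacement = 1.2820

Answer: 1.2820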